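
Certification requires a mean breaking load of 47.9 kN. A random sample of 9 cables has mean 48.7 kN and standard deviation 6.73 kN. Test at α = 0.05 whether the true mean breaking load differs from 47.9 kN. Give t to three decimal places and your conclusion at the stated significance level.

H0: μ = 47.9; H1: μ ≠ 47.9 (one-sample t-test, two-sided).
t = (x̄ − μ₀)/(s/√n) = (48.7 − 47.9)/(6.73/√9) = 0.357
df = n − 1 = 8
Two-sided p-value ≈ 0.7306
Since p ≈ 0.7306 > α = 0.05, fail to reject H0; the evidence is not statistically significant.

t = 0.357; fail to reject H0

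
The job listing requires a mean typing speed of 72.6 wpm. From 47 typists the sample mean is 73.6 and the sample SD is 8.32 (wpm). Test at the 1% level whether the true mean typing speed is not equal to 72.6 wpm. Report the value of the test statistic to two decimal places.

0.82

H0: μ = 72.6; H1: μ ≠ 72.6 (one-sample t-test, two-sided).
t = (x̄ − μ₀)/(s/√n) = (73.6 − 72.6)/(8.32/√47) = 0.82
df = n − 1 = 46
Two-sided p-value ≈ 0.4142
Since p ≈ 0.4142 > α = 0.01, fail to reject H0; the data do not provide sufficient evidence against H0.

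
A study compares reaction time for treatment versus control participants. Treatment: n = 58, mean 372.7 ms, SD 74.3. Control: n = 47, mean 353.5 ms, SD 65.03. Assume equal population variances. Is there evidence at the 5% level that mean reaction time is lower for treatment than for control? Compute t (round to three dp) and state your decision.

t = 1.391; fail to reject H0

Let group 1 = treatment, group 2 = control. H0: μ_1 = μ_2; H1: μ_1 < μ_2 (two-sample pooled-variance t-test, left-tailed).
s_p² = [(58−1)·74.3² + (47−1)·65.03²]/(58+47−2) = 4943.66
t = (372.7 − 353.5)/√[4943.66·(1/58 + 1/47)] = 1.391
df = n₁ + n₂ − 2 = 103
p-value = P(T ≤ 1.391) ≈ 0.9164
Since p ≈ 0.9164 > α = 0.05, fail to reject H0; the data do not provide sufficient evidence against H0.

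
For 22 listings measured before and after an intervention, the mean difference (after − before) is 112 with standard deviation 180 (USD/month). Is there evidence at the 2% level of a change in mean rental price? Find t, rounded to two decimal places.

H0: μ_d = 0; H1: μ_d ≠ 0 (paired t-test on the differences, two-sided).
t = d̄/(s_d/√n) = 112/(180/√22) = 2.92
df = n − 1 = 21
Two-sided p-value ≈ 0.008
Since p ≈ 0.008 < α = 0.02, reject H0; the data support H1.

2.92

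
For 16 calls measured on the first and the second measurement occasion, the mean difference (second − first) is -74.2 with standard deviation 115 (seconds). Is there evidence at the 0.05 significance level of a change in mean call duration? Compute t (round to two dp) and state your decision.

t = -2.58; reject H0

H0: μ_d = 0; H1: μ_d ≠ 0 (paired t-test on the differences, two-sided).
t = d̄/(s_d/√n) = -74.2/(115/√16) = -2.58
df = n − 1 = 15
Two-sided p-value ≈ 0.021
Since p ≈ 0.021 < α = 0.05, reject H0; the data support H1.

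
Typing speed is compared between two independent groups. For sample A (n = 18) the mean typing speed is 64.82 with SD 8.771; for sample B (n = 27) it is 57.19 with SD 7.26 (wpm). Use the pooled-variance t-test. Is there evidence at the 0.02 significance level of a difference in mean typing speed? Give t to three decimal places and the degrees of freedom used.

Let group 1 = sample A, group 2 = sample B. H0: μ_1 = μ_2; H1: μ_1 ≠ μ_2 (two-sample pooled-variance t-test, two-sided).
s_p² = [(18−1)·8.771² + (27−1)·7.26²]/(18+27−2) = 62.2841
t = (64.82 − 57.19)/√[62.2841·(1/18 + 1/27)] = 3.177
df = n₁ + n₂ − 2 = 43
Two-sided p-value ≈ 0.0028
Since p ≈ 0.0028 < α = 0.02, reject H0; the data support H1.

t = 3.177, df = 43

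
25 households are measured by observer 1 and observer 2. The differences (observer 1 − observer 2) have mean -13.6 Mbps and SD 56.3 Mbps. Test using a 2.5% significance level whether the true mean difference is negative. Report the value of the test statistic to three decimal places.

-1.208

H0: μ_d = 0; H1: μ_d < 0 (paired t-test on the differences, left-tailed).
t = d̄/(s_d/√n) = -13.6/(56.3/√25) = -1.208
df = n − 1 = 24
p-value = P(T ≤ -1.208) ≈ 0.119
Since p ≈ 0.119 > α = 0.025, fail to reject H0; the data do not provide sufficient evidence against H0.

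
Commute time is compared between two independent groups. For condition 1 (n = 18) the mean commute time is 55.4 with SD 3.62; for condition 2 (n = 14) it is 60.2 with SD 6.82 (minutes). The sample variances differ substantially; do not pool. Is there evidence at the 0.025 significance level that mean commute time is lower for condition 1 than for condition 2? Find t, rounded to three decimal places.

Let group 1 = condition 1, group 2 = condition 2. H0: μ_1 = μ_2; H1: μ_1 < μ_2 (Welch's two-sample t-test, left-tailed).
t = (x̄_1 − x̄_2)/√(s_1²/n_1 + s_2²/n_2) = (55.4 − 60.2)/√(3.62²/18 + 6.82²/14) = -2.385
Welch–Satterthwaite df ≈ 18.64
p-value = P(T ≤ -2.385) ≈ 0.0139
Since p ≈ 0.0139 < α = 0.025, reject H0; the evidence is statistically significant.

-2.385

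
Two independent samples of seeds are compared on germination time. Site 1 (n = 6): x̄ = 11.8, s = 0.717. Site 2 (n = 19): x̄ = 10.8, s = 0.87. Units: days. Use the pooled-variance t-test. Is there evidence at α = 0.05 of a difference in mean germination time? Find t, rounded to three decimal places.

2.545

Let group 1 = site 1, group 2 = site 2. H0: μ_1 = μ_2; H1: μ_1 ≠ μ_2 (two-sample pooled-variance t-test, two-sided).
s_p² = [(6−1)·0.717² + (19−1)·0.87²]/(6+19−2) = 0.704115
t = (11.8 − 10.8)/√[0.704115·(1/6 + 1/19)] = 2.545
df = n₁ + n₂ − 2 = 23
Two-sided p-value ≈ 0.018
Since p ≈ 0.018 < α = 0.05, reject H0; the data support H1.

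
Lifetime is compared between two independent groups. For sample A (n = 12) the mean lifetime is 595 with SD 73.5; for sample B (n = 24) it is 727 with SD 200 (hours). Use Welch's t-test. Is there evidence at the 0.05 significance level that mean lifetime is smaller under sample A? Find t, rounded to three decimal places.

Let group 1 = sample A, group 2 = sample B. H0: μ_1 = μ_2; H1: μ_1 < μ_2 (Welch's two-sample t-test, left-tailed).
t = (x̄_1 − x̄_2)/√(s_1²/n_1 + s_2²/n_2) = (595 − 727)/√(73.5²/12 + 200²/24) = -2.869
Welch–Satterthwaite df ≈ 32.19
p-value = P(T ≤ -2.869) ≈ 0.0036
Since p ≈ 0.0036 < α = 0.05, reject H0; the evidence is statistically significant.

-2.869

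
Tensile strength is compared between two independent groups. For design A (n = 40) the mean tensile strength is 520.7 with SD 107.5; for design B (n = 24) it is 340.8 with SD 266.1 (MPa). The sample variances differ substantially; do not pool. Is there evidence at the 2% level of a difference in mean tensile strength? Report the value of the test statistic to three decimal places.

Let group 1 = design A, group 2 = design B. H0: μ_1 = μ_2; H1: μ_1 ≠ μ_2 (Welch's two-sample t-test, two-sided).
t = (x̄_1 − x̄_2)/√(s_1²/n_1 + s_2²/n_2) = (520.7 − 340.8)/√(107.5²/40 + 266.1²/24) = 3.161
Welch–Satterthwaite df ≈ 27.57
Two-sided p-value ≈ 0.0038
Since p ≈ 0.0038 < α = 0.02, reject H0; the data support H1.

3.161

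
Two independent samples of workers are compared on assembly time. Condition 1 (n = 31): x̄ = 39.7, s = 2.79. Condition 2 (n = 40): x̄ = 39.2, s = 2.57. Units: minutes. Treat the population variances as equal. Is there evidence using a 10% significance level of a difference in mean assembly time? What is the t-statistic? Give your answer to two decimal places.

0.78

Let group 1 = condition 1, group 2 = condition 2. H0: μ_1 = μ_2; H1: μ_1 ≠ μ_2 (two-sample pooled-variance t-test, two-sided).
s_p² = [(31−1)·2.79² + (40−1)·2.57²]/(31+40−2) = 7.1176
t = (39.7 − 39.2)/√[7.1176·(1/31 + 1/40)] = 0.78
df = n₁ + n₂ − 2 = 69
Two-sided p-value ≈ 0.4362
Since p ≈ 0.4362 > α = 0.1, fail to reject H0; the evidence is not statistically significant.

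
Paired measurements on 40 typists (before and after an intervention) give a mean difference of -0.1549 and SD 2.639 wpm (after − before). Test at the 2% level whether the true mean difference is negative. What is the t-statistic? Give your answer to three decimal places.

-0.371

H0: μ_d = 0; H1: μ_d < 0 (paired t-test on the differences, left-tailed).
t = d̄/(s_d/√n) = -0.1549/(2.639/√40) = -0.371
df = n − 1 = 39
p-value = P(T ≤ -0.371) ≈ 0.3562
Since p ≈ 0.3562 > α = 0.02, fail to reject H0; the evidence is not statistically significant.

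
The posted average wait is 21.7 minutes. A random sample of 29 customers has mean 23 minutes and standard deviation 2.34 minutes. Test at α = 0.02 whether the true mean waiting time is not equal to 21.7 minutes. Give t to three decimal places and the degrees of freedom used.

t = 2.992, df = 28

H0: μ = 21.7; H1: μ ≠ 21.7 (one-sample t-test, two-sided).
t = (x̄ − μ₀)/(s/√n) = (23 − 21.7)/(2.34/√29) = 2.992
df = n − 1 = 28
Two-sided p-value ≈ 0.006
Since p ≈ 0.006 < α = 0.02, reject H0; the data support H1.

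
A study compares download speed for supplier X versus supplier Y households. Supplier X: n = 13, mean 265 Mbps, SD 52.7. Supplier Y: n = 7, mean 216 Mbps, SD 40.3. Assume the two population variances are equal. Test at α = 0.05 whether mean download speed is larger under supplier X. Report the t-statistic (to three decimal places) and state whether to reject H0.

Let group 1 = supplier X, group 2 = supplier Y. H0: μ_1 = μ_2; H1: μ_1 > μ_2 (two-sample pooled-variance t-test, right-tailed).
s_p² = [(13−1)·52.7² + (7−1)·40.3²]/(13+7−2) = 2392.89
t = (265 − 216)/√[2392.89·(1/13 + 1/7)] = 2.137
df = n₁ + n₂ − 2 = 18
p-value = P(T ≥ 2.137) ≈ 0.023
Since p ≈ 0.023 < α = 0.05, reject H0; the data support H1.

t = 2.137; reject H0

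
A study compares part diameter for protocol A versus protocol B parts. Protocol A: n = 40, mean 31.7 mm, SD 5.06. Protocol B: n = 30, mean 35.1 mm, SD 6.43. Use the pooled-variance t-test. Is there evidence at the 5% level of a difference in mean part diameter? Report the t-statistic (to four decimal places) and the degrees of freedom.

t = -2.4763, df = 68

Let group 1 = protocol A, group 2 = protocol B. H0: μ_1 = μ_2; H1: μ_1 ≠ μ_2 (two-sample pooled-variance t-test, two-sided).
s_p² = [(40−1)·5.06² + (30−1)·6.43²]/(40+30−2) = 32.3168
t = (31.7 − 35.1)/√[32.3168·(1/40 + 1/30)] = -2.4763
df = n₁ + n₂ − 2 = 68
Two-sided p-value ≈ 0.0158
Since p ≈ 0.0158 < α = 0.05, reject H0; the data support H1.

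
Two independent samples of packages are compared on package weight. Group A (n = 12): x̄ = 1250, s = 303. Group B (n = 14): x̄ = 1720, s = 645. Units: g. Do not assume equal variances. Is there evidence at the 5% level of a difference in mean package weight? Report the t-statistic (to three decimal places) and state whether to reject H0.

t = -2.431; reject H0

Let group 1 = group A, group 2 = group B. H0: μ_1 = μ_2; H1: μ_1 ≠ μ_2 (Welch's two-sample t-test, two-sided).
t = (x̄_1 − x̄_2)/√(s_1²/n_1 + s_2²/n_2) = (1250 − 1720)/√(303²/12 + 645²/14) = -2.431
Welch–Satterthwaite df ≈ 19.06
Two-sided p-value ≈ 0.025
Since p ≈ 0.025 < α = 0.05, reject H0; the evidence is statistically significant.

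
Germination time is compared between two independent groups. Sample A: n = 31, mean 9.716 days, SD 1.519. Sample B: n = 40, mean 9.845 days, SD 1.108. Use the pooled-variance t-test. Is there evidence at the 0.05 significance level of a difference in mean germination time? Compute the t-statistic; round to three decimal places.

-0.414

Let group 1 = sample A, group 2 = sample B. H0: μ_1 = μ_2; H1: μ_1 ≠ μ_2 (two-sample pooled-variance t-test, two-sided).
s_p² = [(31−1)·1.519² + (40−1)·1.108²]/(31+40−2) = 1.6971
t = (9.716 − 9.845)/√[1.6971·(1/31 + 1/40)] = -0.414
df = n₁ + n₂ − 2 = 69
Two-sided p-value ≈ 0.6803
Since p ≈ 0.6803 > α = 0.05, fail to reject H0; the evidence is not statistically significant.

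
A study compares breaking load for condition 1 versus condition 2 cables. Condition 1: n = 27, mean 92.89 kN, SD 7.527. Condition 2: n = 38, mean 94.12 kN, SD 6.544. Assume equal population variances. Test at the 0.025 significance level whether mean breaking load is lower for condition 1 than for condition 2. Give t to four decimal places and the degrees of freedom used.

t = -0.7015, df = 63

Let group 1 = condition 1, group 2 = condition 2. H0: μ_1 = μ_2; H1: μ_1 < μ_2 (two-sample pooled-variance t-test, left-tailed).
s_p² = [(27−1)·7.527² + (38−1)·6.544²]/(27+38−2) = 48.5323
t = (92.89 − 94.12)/√[48.5323·(1/27 + 1/38)] = -0.7015
df = n₁ + n₂ − 2 = 63
p-value = P(T ≤ -0.7015) ≈ 0.243
Since p ≈ 0.243 > α = 0.025, fail to reject H0; the data do not provide sufficient evidence against H0.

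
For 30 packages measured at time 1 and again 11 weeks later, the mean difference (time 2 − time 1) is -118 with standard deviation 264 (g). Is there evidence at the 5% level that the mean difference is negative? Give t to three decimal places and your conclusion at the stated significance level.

H0: μ_d = 0; H1: μ_d < 0 (paired t-test on the differences, left-tailed).
t = d̄/(s_d/√n) = -118/(264/√30) = -2.448
df = n − 1 = 29
p-value = P(T ≤ -2.448) ≈ 0.010
Since p ≈ 0.010 < α = 0.05, reject H0; the evidence is statistically significant.

t = -2.448; reject H0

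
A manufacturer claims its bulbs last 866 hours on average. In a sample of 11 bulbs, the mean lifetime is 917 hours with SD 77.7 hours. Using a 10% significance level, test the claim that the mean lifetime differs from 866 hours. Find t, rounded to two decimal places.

H0: μ = 866; H1: μ ≠ 866 (one-sample t-test, two-sided).
t = (x̄ − μ₀)/(s/√n) = (917 − 866)/(77.7/√11) = 2.18
df = n − 1 = 10
Two-sided p-value ≈ 0.0545
Since p ≈ 0.0545 < α = 0.1, reject H0; the evidence is statistically significant.

2.18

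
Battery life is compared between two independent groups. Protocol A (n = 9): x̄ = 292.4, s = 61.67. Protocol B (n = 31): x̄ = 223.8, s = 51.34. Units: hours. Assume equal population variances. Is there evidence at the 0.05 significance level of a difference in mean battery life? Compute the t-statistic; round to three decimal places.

3.375

Let group 1 = protocol A, group 2 = protocol B. H0: μ_1 = μ_2; H1: μ_1 ≠ μ_2 (two-sample pooled-variance t-test, two-sided).
s_p² = [(9−1)·61.67² + (31−1)·51.34²]/(9+31−2) = 2881.56
t = (292.4 − 223.8)/√[2881.56·(1/9 + 1/31)] = 3.375
df = n₁ + n₂ − 2 = 38
Two-sided p-value ≈ 0.0017
Since p ≈ 0.0017 < α = 0.05, reject H0; the data support H1.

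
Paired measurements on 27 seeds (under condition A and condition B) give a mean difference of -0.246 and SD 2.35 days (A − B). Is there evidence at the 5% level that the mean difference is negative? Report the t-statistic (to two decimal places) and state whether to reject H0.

t = -0.54; fail to reject H0

H0: μ_d = 0; H1: μ_d < 0 (paired t-test on the differences, left-tailed).
t = d̄/(s_d/√n) = -0.246/(2.35/√27) = -0.54
df = n − 1 = 26
p-value = P(T ≤ -0.54) ≈ 0.296
Since p ≈ 0.296 > α = 0.05, fail to reject H0; the data do not provide sufficient evidence against H0.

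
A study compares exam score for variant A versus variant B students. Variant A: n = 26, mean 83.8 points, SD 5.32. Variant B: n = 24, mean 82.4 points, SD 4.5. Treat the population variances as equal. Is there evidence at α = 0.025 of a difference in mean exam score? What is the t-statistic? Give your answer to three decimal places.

Let group 1 = variant A, group 2 = variant B. H0: μ_1 = μ_2; H1: μ_1 ≠ μ_2 (two-sample pooled-variance t-test, two-sided).
s_p² = [(26−1)·5.32² + (24−1)·4.5²]/(26+24−2) = 24.444
t = (83.8 − 82.4)/√[24.444·(1/26 + 1/24)] = 1.000
df = n₁ + n₂ − 2 = 48
Two-sided p-value ≈ 0.322
Since p ≈ 0.322 > α = 0.025, fail to reject H0; the evidence is not statistically significant.

1.000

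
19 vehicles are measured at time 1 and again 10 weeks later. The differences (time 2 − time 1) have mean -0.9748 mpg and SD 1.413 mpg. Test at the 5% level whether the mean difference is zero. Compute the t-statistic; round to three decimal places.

H0: μ_d = 0; H1: μ_d ≠ 0 (paired t-test on the differences, two-sided).
t = d̄/(s_d/√n) = -0.9748/(1.413/√19) = -3.007
df = n − 1 = 18
Two-sided p-value ≈ 0.0076
Since p ≈ 0.0076 < α = 0.05, reject H0; the evidence is statistically significant.

-3.007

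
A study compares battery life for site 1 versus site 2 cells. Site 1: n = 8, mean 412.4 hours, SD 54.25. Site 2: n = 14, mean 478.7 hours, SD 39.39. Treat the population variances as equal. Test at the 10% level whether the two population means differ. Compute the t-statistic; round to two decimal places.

Let group 1 = site 1, group 2 = site 2. H0: μ_1 = μ_2; H1: μ_1 ≠ μ_2 (two-sample pooled-variance t-test, two-sided).
s_p² = [(8−1)·54.25² + (14−1)·39.39²]/(8+14−2) = 2038.59
t = (412.4 − 478.7)/√[2038.59·(1/8 + 1/14)] = -3.31
df = n₁ + n₂ − 2 = 20
Two-sided p-value ≈ 0.0035
Since p ≈ 0.0035 < α = 0.1, reject H0; the data support H1.

-3.31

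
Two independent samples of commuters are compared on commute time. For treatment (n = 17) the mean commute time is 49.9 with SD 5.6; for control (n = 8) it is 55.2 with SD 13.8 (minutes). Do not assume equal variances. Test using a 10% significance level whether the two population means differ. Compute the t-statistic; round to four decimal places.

-1.0465

Let group 1 = treatment, group 2 = control. H0: μ_1 = μ_2; H1: μ_1 ≠ μ_2 (Welch's two-sample t-test, two-sided).
t = (x̄_1 − x̄_2)/√(s_1²/n_1 + s_2²/n_2) = (49.9 − 55.2)/√(5.6²/17 + 13.8²/8) = -1.0465
Welch–Satterthwaite df ≈ 8.11
Two-sided p-value ≈ 0.326
Since p ≈ 0.326 > α = 0.1, fail to reject H0; the evidence is not statistically significant.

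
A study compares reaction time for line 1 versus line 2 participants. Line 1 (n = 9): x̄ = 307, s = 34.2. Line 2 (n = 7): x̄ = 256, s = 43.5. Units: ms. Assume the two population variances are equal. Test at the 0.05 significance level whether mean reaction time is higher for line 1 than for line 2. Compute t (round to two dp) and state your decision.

Let group 1 = line 1, group 2 = line 2. H0: μ_1 = μ_2; H1: μ_1 > μ_2 (two-sample pooled-variance t-test, right-tailed).
s_p² = [(9−1)·34.2² + (7−1)·43.5²]/(9+7−2) = 1479.33
t = (307 − 256)/√[1479.33·(1/9 + 1/7)] = 2.63
df = n₁ + n₂ − 2 = 14
p-value = P(T ≥ 2.63) ≈ 0.0099
Since p ≈ 0.0099 < α = 0.05, reject H0; the evidence is statistically significant.

t = 2.63; reject H0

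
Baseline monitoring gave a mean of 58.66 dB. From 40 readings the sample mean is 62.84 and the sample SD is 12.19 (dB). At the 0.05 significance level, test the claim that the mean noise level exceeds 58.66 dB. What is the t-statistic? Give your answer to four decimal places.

2.1687

H0: μ = 58.66; H1: μ > 58.66 (one-sample t-test, right-tailed).
t = (x̄ − μ₀)/(s/√n) = (62.84 − 58.66)/(12.19/√40) = 2.1687
df = n − 1 = 39
p-value = P(T ≥ 2.1687) ≈ 0.0181
Since p ≈ 0.0181 < α = 0.05, reject H0; the data support H1.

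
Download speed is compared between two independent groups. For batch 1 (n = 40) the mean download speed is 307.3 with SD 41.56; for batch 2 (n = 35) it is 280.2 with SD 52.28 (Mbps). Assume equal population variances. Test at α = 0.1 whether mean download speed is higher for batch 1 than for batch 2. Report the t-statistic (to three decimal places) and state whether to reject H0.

Let group 1 = batch 1, group 2 = batch 2. H0: μ_1 = μ_2; H1: μ_1 > μ_2 (two-sample pooled-variance t-test, right-tailed).
s_p² = [(40−1)·41.56² + (35−1)·52.28²]/(40+35−2) = 2195.77
t = (307.3 − 280.2)/√[2195.77·(1/40 + 1/35)] = 2.499
df = n₁ + n₂ − 2 = 73
p-value = P(T ≥ 2.499) ≈ 0.0074
Since p ≈ 0.0074 < α = 0.1, reject H0; the data support H1.

t = 2.499; reject H0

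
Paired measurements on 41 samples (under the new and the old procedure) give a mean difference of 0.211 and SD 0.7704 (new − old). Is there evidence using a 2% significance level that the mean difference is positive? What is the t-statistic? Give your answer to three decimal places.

H0: μ_d = 0; H1: μ_d > 0 (paired t-test on the differences, right-tailed).
t = d̄/(s_d/√n) = 0.211/(0.7704/√41) = 1.754
df = n − 1 = 40
p-value = P(T ≥ 1.754) ≈ 0.044
Since p ≈ 0.044 > α = 0.02, fail to reject H0; the data do not provide sufficient evidence against H0.

1.754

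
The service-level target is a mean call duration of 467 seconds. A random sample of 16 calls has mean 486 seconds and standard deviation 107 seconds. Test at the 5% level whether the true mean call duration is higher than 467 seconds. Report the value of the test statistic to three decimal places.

0.710

H0: μ = 467; H1: μ > 467 (one-sample t-test, right-tailed).
t = (x̄ − μ₀)/(s/√n) = (486 − 467)/(107/√16) = 0.710
df = n − 1 = 15
p-value = P(T ≥ 0.710) ≈ 0.244
Since p ≈ 0.244 > α = 0.05, fail to reject H0; the data do not provide sufficient evidence against H0.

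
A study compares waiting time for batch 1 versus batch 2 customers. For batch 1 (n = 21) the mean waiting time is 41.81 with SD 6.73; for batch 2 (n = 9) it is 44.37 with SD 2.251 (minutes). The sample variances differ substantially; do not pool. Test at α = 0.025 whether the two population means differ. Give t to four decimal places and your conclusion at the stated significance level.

Let group 1 = batch 1, group 2 = batch 2. H0: μ_1 = μ_2; H1: μ_1 ≠ μ_2 (Welch's two-sample t-test, two-sided).
t = (x̄_1 − x̄_2)/√(s_1²/n_1 + s_2²/n_2) = (41.81 − 44.37)/√(6.73²/21 + 2.251²/9) = -1.5523
Welch–Satterthwaite df ≈ 27.17
Two-sided p-value ≈ 0.132
Since p ≈ 0.132 > α = 0.025, fail to reject H0; the evidence is not statistically significant.

t = -1.5523; fail to reject H0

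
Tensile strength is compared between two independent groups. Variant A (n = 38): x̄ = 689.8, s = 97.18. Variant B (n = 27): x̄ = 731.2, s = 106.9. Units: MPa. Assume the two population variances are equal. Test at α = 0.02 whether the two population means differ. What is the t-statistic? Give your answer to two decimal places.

Let group 1 = variant A, group 2 = variant B. H0: μ_1 = μ_2; H1: μ_1 ≠ μ_2 (two-sample pooled-variance t-test, two-sided).
s_p² = [(38−1)·97.18² + (27−1)·106.9²]/(38+27−2) = 10262.6
t = (689.8 − 731.2)/√[10262.6·(1/38 + 1/27)] = -1.62
df = n₁ + n₂ − 2 = 63
Two-sided p-value ≈ 0.1094
Since p ≈ 0.1094 > α = 0.02, fail to reject H0; the data do not provide sufficient evidence against H0.

-1.62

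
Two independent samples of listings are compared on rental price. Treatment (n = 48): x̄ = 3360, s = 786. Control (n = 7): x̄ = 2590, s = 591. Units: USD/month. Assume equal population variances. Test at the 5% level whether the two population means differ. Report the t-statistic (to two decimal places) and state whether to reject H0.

Let group 1 = treatment, group 2 = control. H0: μ_1 = μ_2; H1: μ_1 ≠ μ_2 (two-sample pooled-variance t-test, two-sided).
s_p² = [(48−1)·786² + (7−1)·591²]/(48+7−2) = 587398
t = (3360 − 2590)/√[587398·(1/48 + 1/7)] = 2.48
df = n₁ + n₂ − 2 = 53
Two-sided p-value ≈ 0.0162
Since p ≈ 0.0162 < α = 0.05, reject H0; the data support H1.

t = 2.48; reject H0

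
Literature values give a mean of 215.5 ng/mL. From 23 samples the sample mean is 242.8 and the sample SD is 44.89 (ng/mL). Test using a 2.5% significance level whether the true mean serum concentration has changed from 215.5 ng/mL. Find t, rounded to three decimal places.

H0: μ = 215.5; H1: μ ≠ 215.5 (one-sample t-test, two-sided).
t = (x̄ − μ₀)/(s/√n) = (242.8 − 215.5)/(44.89/√23) = 2.917
df = n − 1 = 22
Two-sided p-value ≈ 0.008
Since p ≈ 0.008 < α = 0.025, reject H0; the evidence is statistically significant.

2.917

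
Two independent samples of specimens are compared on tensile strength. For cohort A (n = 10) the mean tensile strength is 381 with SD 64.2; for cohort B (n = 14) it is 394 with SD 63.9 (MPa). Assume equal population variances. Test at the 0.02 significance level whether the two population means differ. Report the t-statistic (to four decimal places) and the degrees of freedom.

Let group 1 = cohort A, group 2 = cohort B. H0: μ_1 = μ_2; H1: μ_1 ≠ μ_2 (two-sample pooled-variance t-test, two-sided).
s_p² = [(10−1)·64.2² + (14−1)·63.9²]/(10+14−2) = 4098.93
t = (381 − 394)/√[4098.93·(1/10 + 1/14)] = -0.4904
df = n₁ + n₂ − 2 = 22
Two-sided p-value ≈ 0.629
Since p ≈ 0.629 > α = 0.02, fail to reject H0; the evidence is not statistically significant.

t = -0.4904, df = 22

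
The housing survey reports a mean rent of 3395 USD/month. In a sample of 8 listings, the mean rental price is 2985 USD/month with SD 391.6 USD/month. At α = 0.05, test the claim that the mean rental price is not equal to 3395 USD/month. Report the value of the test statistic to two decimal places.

H0: μ = 3395; H1: μ ≠ 3395 (one-sample t-test, two-sided).
t = (x̄ − μ₀)/(s/√n) = (2985 − 3395)/(391.6/√8) = -2.96
df = n − 1 = 7
Two-sided p-value ≈ 0.0211
Since p ≈ 0.0211 < α = 0.05, reject H0; the evidence is statistically significant.

-2.96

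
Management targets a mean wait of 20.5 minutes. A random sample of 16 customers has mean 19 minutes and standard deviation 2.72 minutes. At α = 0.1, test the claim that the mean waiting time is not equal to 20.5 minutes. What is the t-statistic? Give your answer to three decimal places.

-2.206

H0: μ = 20.5; H1: μ ≠ 20.5 (one-sample t-test, two-sided).
t = (x̄ − μ₀)/(s/√n) = (19 − 20.5)/(2.72/√16) = -2.206
df = n − 1 = 15
Two-sided p-value ≈ 0.043
Since p ≈ 0.043 < α = 0.1, reject H0; the evidence is statistically significant.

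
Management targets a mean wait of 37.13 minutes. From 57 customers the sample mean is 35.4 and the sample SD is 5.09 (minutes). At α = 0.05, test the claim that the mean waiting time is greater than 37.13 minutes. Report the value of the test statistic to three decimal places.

H0: μ = 37.13; H1: μ > 37.13 (one-sample t-test, right-tailed).
t = (x̄ − μ₀)/(s/√n) = (35.4 − 37.13)/(5.09/√57) = -2.566
df = n − 1 = 56
p-value = P(T ≥ -2.566) ≈ 0.9935
Since p ≈ 0.9935 > α = 0.05, fail to reject H0; the evidence is not statistically significant.

-2.566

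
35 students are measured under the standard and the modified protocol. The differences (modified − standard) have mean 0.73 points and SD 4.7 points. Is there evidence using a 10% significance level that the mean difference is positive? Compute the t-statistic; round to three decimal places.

H0: μ_d = 0; H1: μ_d > 0 (paired t-test on the differences, right-tailed).
t = d̄/(s_d/√n) = 0.73/(4.7/√35) = 0.919
df = n − 1 = 34
p-value = P(T ≥ 0.919) ≈ 0.182
Since p ≈ 0.182 > α = 0.1, fail to reject H0; the data do not provide sufficient evidence against H0.

0.919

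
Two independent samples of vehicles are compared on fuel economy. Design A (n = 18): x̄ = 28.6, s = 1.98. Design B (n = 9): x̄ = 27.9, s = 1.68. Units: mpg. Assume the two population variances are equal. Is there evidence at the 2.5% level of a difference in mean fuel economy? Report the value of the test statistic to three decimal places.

0.908

Let group 1 = design A, group 2 = design B. H0: μ_1 = μ_2; H1: μ_1 ≠ μ_2 (two-sample pooled-variance t-test, two-sided).
s_p² = [(18−1)·1.98² + (9−1)·1.68²]/(18+9−2) = 3.56904
t = (28.6 − 27.9)/√[3.56904·(1/18 + 1/9)] = 0.908
df = n₁ + n₂ − 2 = 25
Two-sided p-value ≈ 0.3728
Since p ≈ 0.3728 > α = 0.025, fail to reject H0; the evidence is not statistically significant.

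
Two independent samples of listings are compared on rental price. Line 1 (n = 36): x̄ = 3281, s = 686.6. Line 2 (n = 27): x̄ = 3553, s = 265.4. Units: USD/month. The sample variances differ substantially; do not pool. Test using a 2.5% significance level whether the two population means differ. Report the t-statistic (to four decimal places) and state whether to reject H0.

t = -2.1705; fail to reject H0

Let group 1 = line 1, group 2 = line 2. H0: μ_1 = μ_2; H1: μ_1 ≠ μ_2 (Welch's two-sample t-test, two-sided).
t = (x̄_1 − x̄_2)/√(s_1²/n_1 + s_2²/n_2) = (3281 − 3553)/√(686.6²/36 + 265.4²/27) = -2.1705
Welch–Satterthwaite df ≈ 47.78
Two-sided p-value ≈ 0.035
Since p ≈ 0.035 > α = 0.025, fail to reject H0; the data do not provide sufficient evidence against H0.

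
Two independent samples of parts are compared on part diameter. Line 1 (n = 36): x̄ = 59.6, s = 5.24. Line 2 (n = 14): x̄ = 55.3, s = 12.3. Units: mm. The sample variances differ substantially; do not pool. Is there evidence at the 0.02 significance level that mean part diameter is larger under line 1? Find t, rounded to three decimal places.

1.264

Let group 1 = line 1, group 2 = line 2. H0: μ_1 = μ_2; H1: μ_1 > μ_2 (Welch's two-sample t-test, right-tailed).
t = (x̄_1 − x̄_2)/√(s_1²/n_1 + s_2²/n_2) = (59.6 − 55.3)/√(5.24²/36 + 12.3²/14) = 1.264
Welch–Satterthwaite df ≈ 14.87
p-value = P(T ≥ 1.264) ≈ 0.1128
Since p ≈ 0.1128 > α = 0.02, fail to reject H0; the data do not provide sufficient evidence against H0.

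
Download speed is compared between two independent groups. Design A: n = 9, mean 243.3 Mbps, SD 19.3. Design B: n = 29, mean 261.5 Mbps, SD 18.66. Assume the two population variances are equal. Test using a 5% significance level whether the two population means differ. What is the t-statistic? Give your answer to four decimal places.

Let group 1 = design A, group 2 = design B. H0: μ_1 = μ_2; H1: μ_1 ≠ μ_2 (two-sample pooled-variance t-test, two-sided).
s_p² = [(9−1)·19.3² + (29−1)·18.66²]/(9+29−2) = 353.594
t = (243.3 − 261.5)/√[353.594·(1/9 + 1/29)] = -2.5366
df = n₁ + n₂ − 2 = 36
Two-sided p-value ≈ 0.0157
Since p ≈ 0.0157 < α = 0.05, reject H0; the data support H1.

-2.5366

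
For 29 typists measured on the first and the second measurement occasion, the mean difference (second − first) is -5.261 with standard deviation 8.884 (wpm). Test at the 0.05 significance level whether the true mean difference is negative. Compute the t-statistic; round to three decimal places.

H0: μ_d = 0; H1: μ_d < 0 (paired t-test on the differences, left-tailed).
t = d̄/(s_d/√n) = -5.261/(8.884/√29) = -3.189
df = n − 1 = 28
p-value = P(T ≤ -3.189) ≈ 0.0018
Since p ≈ 0.0018 < α = 0.05, reject H0; the data support H1.

-3.189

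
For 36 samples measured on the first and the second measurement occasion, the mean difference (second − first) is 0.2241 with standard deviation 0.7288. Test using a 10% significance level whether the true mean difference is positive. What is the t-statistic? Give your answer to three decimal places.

1.845

H0: μ_d = 0; H1: μ_d > 0 (paired t-test on the differences, right-tailed).
t = d̄/(s_d/√n) = 0.2241/(0.7288/√36) = 1.845
df = n − 1 = 35
p-value = P(T ≥ 1.845) ≈ 0.037
Since p ≈ 0.037 < α = 0.1, reject H0; the evidence is statistically significant.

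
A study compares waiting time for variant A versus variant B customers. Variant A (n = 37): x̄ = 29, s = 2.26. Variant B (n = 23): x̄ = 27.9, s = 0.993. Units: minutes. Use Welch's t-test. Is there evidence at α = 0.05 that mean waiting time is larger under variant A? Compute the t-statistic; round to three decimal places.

Let group 1 = variant A, group 2 = variant B. H0: μ_1 = μ_2; H1: μ_1 > μ_2 (Welch's two-sample t-test, right-tailed).
t = (x̄_1 − x̄_2)/√(s_1²/n_1 + s_2²/n_2) = (29 − 27.9)/√(2.26²/37 + 0.993²/23) = 2.586
Welch–Satterthwaite df ≈ 53.40
p-value = P(T ≥ 2.586) ≈ 0.006
Since p ≈ 0.006 < α = 0.05, reject H0; the data support H1.

2.586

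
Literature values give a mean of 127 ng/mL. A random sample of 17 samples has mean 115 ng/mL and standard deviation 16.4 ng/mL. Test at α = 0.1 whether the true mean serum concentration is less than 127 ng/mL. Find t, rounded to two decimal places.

H0: μ = 127; H1: μ < 127 (one-sample t-test, left-tailed).
t = (x̄ − μ₀)/(s/√n) = (115 − 127)/(16.4/√17) = -3.02
df = n − 1 = 16
p-value = P(T ≤ -3.02) ≈ 0.0041
Since p ≈ 0.0041 < α = 0.1, reject H0; the data support H1.

-3.02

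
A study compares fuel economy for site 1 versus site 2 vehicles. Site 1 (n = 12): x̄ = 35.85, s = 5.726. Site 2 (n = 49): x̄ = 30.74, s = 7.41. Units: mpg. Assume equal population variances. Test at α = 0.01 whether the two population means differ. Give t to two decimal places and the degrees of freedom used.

Let group 1 = site 1, group 2 = site 2. H0: μ_1 = μ_2; H1: μ_1 ≠ μ_2 (two-sample pooled-variance t-test, two-sided).
s_p² = [(12−1)·5.726² + (49−1)·7.41²]/(12+49−2) = 50.7838
t = (35.85 − 30.74)/√[50.7838·(1/12 + 1/49)] = 2.23
df = n₁ + n₂ − 2 = 59
Two-sided p-value ≈ 0.0298
Since p ≈ 0.0298 > α = 0.01, fail to reject H0; the evidence is not statistically significant.

t = 2.23, df = 59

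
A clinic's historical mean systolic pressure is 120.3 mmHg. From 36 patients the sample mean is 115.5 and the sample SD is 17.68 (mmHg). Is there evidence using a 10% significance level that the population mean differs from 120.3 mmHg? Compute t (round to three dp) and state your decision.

t = -1.629; fail to reject H0

H0: μ = 120.3; H1: μ ≠ 120.3 (one-sample t-test, two-sided).
t = (x̄ − μ₀)/(s/√n) = (115.5 − 120.3)/(17.68/√36) = -1.629
df = n − 1 = 35
Two-sided p-value ≈ 0.112
Since p ≈ 0.112 > α = 0.1, fail to reject H0; the evidence is not statistically significant.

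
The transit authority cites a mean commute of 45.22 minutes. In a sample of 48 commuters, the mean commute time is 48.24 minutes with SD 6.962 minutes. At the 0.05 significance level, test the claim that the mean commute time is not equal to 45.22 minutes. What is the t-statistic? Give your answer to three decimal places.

H0: μ = 45.22; H1: μ ≠ 45.22 (one-sample t-test, two-sided).
t = (x̄ − μ₀)/(s/√n) = (48.24 − 45.22)/(6.962/√48) = 3.005
df = n − 1 = 47
Two-sided p-value ≈ 0.0042
Since p ≈ 0.0042 < α = 0.05, reject H0; the data support H1.

3.005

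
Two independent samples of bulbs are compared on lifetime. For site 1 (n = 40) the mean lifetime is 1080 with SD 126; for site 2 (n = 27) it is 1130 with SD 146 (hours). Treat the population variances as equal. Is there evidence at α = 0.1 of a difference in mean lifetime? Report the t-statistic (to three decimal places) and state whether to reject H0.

Let group 1 = site 1, group 2 = site 2. H0: μ_1 = μ_2; H1: μ_1 ≠ μ_2 (two-sample pooled-variance t-test, two-sided).
s_p² = [(40−1)·126² + (27−1)·146²]/(40+27−2) = 18052
t = (1080 − 1130)/√[18052·(1/40 + 1/27)] = -1.494
df = n₁ + n₂ − 2 = 65
Two-sided p-value ≈ 0.140
Since p ≈ 0.140 > α = 0.1, fail to reject H0; the data do not provide sufficient evidence against H0.

t = -1.494; fail to reject H0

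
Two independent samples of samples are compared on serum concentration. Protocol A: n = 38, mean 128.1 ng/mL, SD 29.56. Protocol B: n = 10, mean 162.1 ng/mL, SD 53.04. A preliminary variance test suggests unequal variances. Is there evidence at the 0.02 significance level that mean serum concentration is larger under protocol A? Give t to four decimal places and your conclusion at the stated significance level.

t = -1.9490; fail to reject H0

Let group 1 = protocol A, group 2 = protocol B. H0: μ_1 = μ_2; H1: μ_1 > μ_2 (Welch's two-sample t-test, right-tailed).
t = (x̄_1 − x̄_2)/√(s_1²/n_1 + s_2²/n_2) = (128.1 − 162.1)/√(29.56²/38 + 53.04²/10) = -1.9490
Welch–Satterthwaite df ≈ 10.51
p-value = P(T ≥ -1.9490) ≈ 0.961
Since p ≈ 0.961 > α = 0.02, fail to reject H0; the evidence is not statistically significant.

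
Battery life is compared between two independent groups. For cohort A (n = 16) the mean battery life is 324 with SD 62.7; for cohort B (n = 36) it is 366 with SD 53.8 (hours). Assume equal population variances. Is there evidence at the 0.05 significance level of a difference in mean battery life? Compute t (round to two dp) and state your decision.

Let group 1 = cohort A, group 2 = cohort B. H0: μ_1 = μ_2; H1: μ_1 ≠ μ_2 (two-sample pooled-variance t-test, two-sided).
s_p² = [(16−1)·62.7² + (36−1)·53.8²]/(16+36−2) = 3205.49
t = (324 − 366)/√[3205.49·(1/16 + 1/36)] = -2.47
df = n₁ + n₂ − 2 = 50
Two-sided p-value ≈ 0.0170
Since p ≈ 0.0170 < α = 0.05, reject H0; the evidence is statistically significant.

t = -2.47; reject H0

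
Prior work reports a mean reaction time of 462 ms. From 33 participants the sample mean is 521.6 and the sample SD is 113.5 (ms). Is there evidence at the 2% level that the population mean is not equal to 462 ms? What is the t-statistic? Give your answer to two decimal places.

H0: μ = 462; H1: μ ≠ 462 (one-sample t-test, two-sided).
t = (x̄ − μ₀)/(s/√n) = (521.6 − 462)/(113.5/√33) = 3.02
df = n − 1 = 32
Two-sided p-value ≈ 0.005
Since p ≈ 0.005 < α = 0.02, reject H0; the data support H1.

3.02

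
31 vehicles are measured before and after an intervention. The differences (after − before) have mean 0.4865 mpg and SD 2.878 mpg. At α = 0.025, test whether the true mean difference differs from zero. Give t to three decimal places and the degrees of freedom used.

H0: μ_d = 0; H1: μ_d ≠ 0 (paired t-test on the differences, two-sided).
t = d̄/(s_d/√n) = 0.4865/(2.878/√31) = 0.941
df = n − 1 = 30
Two-sided p-value ≈ 0.354
Since p ≈ 0.354 > α = 0.025, fail to reject H0; the data do not provide sufficient evidence against H0.

t = 0.941, df = 30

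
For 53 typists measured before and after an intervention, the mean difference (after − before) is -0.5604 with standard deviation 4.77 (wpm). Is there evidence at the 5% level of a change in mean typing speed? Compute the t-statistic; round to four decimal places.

H0: μ_d = 0; H1: μ_d ≠ 0 (paired t-test on the differences, two-sided).
t = d̄/(s_d/√n) = -0.5604/(4.77/√53) = -0.8553
df = n − 1 = 52
Two-sided p-value ≈ 0.396
Since p ≈ 0.396 > α = 0.05, fail to reject H0; the evidence is not statistically significant.

-0.8553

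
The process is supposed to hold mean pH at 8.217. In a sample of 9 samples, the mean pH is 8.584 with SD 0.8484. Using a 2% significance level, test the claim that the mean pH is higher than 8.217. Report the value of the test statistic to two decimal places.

1.30

H0: μ = 8.217; H1: μ > 8.217 (one-sample t-test, right-tailed).
t = (x̄ − μ₀)/(s/√n) = (8.584 − 8.217)/(0.8484/√9) = 1.30
df = n − 1 = 8
p-value = P(T ≥ 1.30) ≈ 0.115
Since p ≈ 0.115 > α = 0.02, fail to reject H0; the evidence is not statistically significant.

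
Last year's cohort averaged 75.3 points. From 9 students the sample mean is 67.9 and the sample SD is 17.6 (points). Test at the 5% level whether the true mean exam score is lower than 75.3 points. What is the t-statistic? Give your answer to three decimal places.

-1.261

H0: μ = 75.3; H1: μ < 75.3 (one-sample t-test, left-tailed).
t = (x̄ − μ₀)/(s/√n) = (67.9 − 75.3)/(17.6/√9) = -1.261
df = n − 1 = 8
p-value = P(T ≤ -1.261) ≈ 0.1214
Since p ≈ 0.1214 > α = 0.05, fail to reject H0; the data do not provide sufficient evidence against H0.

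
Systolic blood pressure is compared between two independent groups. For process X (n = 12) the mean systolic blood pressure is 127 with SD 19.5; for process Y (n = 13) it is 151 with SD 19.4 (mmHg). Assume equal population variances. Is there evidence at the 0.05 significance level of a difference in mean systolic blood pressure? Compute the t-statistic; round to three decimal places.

Let group 1 = process X, group 2 = process Y. H0: μ_1 = μ_2; H1: μ_1 ≠ μ_2 (two-sample pooled-variance t-test, two-sided).
s_p² = [(12−1)·19.5² + (13−1)·19.4²]/(12+13−2) = 378.22
t = (127 − 151)/√[378.22·(1/12 + 1/13)] = -3.083
df = n₁ + n₂ − 2 = 23
Two-sided p-value ≈ 0.005
Since p ≈ 0.005 < α = 0.05, reject H0; the evidence is statistically significant.

-3.083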